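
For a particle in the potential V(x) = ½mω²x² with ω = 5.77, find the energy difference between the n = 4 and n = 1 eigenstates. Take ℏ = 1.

ΔE = 17.3

E_n = ℏω(n + ½), so ΔE = (4 − 1) ℏω = 3 × 5.77 = 17.31.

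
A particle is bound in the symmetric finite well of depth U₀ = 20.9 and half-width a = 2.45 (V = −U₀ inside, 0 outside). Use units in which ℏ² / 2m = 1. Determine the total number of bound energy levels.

Define the well-strength parameter z₀ = (a/ℏ)√(2mU₀) = 2.45 × √(2·0.5·20.9) = 11.20.
A new bound state (alternating even/odd) appears each time z₀ passes a multiple of π/2, so N = ⌊2z₀/π⌋ + 1 = ⌊7.130⌋ + 1 = 8.

N = 8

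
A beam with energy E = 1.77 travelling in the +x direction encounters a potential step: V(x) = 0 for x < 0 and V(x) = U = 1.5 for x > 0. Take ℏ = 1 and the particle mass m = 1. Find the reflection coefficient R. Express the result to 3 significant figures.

R = 0.192

On each side the TISE gives plane waves with k = √(2m(E − V))/ℏ: k₁ = √(2·1·1.77) = 1.881, k₂ = √(2·1·0.27) = 0.7348.
Continuity of ψ and ψ′ at the step yields the reflection amplitude r = (k₁ − k₂)/(k₁ + k₂) = 0.4383; thus R = |r|² = 0.1921, T = 0.8079.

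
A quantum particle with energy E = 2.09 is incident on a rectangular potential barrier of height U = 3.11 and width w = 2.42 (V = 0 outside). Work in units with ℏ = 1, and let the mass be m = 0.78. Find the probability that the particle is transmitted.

T = 0.00784

Since E < U the interior solution is evanescent with decay constant κ = √(2m(U − E))/ℏ = 1.261.
κw = 3.053, sinh(κw) = 10.56.
Matching ψ, ψ′ at both faces gives T = [1 + U² sinh²(κw) / (4E(U − E))]⁻¹ = 1/127.5 = 0.00784.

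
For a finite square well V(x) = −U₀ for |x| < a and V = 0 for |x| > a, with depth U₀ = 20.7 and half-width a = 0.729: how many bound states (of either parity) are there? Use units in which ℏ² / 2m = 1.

The dimensionless depth is z₀ = a√(2mU₀)/ℏ = 0.729 × √(20.70) = 3.317.
A new bound state (alternating even/odd) appears each time z₀ passes a multiple of π/2, so N = ⌊2z₀/π⌋ + 1 = ⌊2.112⌋ + 1 = 3.

N = 3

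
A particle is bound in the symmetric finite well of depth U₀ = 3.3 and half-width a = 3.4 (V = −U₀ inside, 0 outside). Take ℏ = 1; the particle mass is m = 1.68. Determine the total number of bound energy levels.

Define the well-strength parameter z₀ = (a/ℏ)√(2mU₀) = 3.4 × √(2·1.68·3.3) = 11.32.
The even/odd transcendental equations gain one root per π/2 in z₀, giving N = 1 + ⌊2z₀/π⌋ = 1 + ⌊7.208⌋ = 8.

N = 8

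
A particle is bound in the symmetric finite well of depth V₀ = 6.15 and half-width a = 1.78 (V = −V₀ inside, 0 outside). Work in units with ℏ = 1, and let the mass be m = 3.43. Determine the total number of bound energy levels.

The dimensionless depth is z₀ = a√(2mV₀)/ℏ = 1.78 × √(42.19) = 11.56.
The even/odd transcendental equations gain one root per π/2 in z₀, giving N = 1 + ⌊2z₀/π⌋ = 1 + ⌊7.360⌋ = 8.

N = 8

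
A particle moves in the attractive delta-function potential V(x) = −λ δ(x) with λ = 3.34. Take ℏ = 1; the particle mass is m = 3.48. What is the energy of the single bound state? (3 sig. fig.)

For x ≠ 0 the bound state is ψ ∝ e^{−κ|x|}; integrating the TISE across the delta gives the cusp condition 2κ = 2mλ/ℏ², so κ = 11.62.
Then E = −ℏ²κ²/(2m) = −mλ²/(2ℏ²) = -19.41.

E = -19.4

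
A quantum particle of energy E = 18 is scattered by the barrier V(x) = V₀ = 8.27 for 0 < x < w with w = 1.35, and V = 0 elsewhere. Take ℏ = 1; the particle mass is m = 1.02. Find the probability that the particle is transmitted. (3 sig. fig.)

E > V₀: inside the barrier k₂ = √(2m(E − V₀))/ℏ = 4.455, k₂w = 6.015.
Matching at both interfaces gives T⁻¹ = 1 + V₀² sin²(k₂w) / [4E(E − V₀)] = 1.007, hence T = 0.993.

T = 0.993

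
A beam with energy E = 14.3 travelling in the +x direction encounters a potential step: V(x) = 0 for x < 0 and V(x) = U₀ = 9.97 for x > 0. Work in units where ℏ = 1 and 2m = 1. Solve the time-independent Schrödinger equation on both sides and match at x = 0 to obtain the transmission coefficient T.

The wavenumbers are k₁ = √(2mE)/ℏ = 3.782 on the left and k₂ = √(2m(E − U₀))/ℏ = 2.081 on the right.
Continuity of ψ and ψ′ at the step yields the reflection amplitude r = (k₁ − k₂)/(k₁ + k₂) = 0.2901; thus R = |r|² = 0.08416, T = 0.9158.

T = 0.916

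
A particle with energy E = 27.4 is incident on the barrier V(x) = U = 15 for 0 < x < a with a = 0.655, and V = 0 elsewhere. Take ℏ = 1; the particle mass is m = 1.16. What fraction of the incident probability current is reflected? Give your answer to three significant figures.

R = 0.0214

Above the barrier the interior wavenumber is k₂ = √(2m(E − U))/ℏ = 5.364, giving phase k₂a = 3.513.
T = [1 + U² sin²(k₂a) / (4E(E − U))]⁻¹ = 1/1.022 = 0.979.
R = 1 − T = 0.0214.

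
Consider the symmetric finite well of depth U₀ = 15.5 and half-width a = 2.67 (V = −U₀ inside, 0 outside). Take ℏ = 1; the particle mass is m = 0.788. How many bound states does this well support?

Define the well-strength parameter z₀ = (a/ℏ)√(2mU₀) = 2.67 × √(2·0.788·15.5) = 13.20.
The even/odd transcendental equations gain one root per π/2 in z₀, giving N = 1 + ⌊2z₀/π⌋ = 1 + ⌊8.401⌋ = 9.

N = 9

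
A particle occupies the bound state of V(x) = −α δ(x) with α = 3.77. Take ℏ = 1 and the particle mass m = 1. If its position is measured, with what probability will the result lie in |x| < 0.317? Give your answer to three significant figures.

P = 0.908

The normalised bound state is ψ = √κ e^{−κ|x|} with κ = mα/ℏ² = 3.770.
P(|x| < d) = ∫_{−d}^{d} κ e^{−2κ|x|} dx = 1 − e^{−2κd} = 1 − e^{−2.390} = 0.9084.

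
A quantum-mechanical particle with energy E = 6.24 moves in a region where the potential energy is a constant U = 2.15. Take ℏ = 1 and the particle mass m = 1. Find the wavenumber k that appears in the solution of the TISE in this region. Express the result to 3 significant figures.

With E > U the solution is oscillatory, ψ ∝ e^{±ikx} with k = √(2m(E − U))/ℏ.
k = √(2 × 1 × 4.09) = 2.860.

k = 2.86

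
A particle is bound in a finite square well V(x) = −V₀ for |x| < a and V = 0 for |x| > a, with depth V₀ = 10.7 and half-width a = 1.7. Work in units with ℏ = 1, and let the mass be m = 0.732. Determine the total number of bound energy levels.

The dimensionless depth is z₀ = a√(2mV₀)/ℏ = 1.7 × √(15.66) = 6.728.
The even/odd transcendental equations gain one root per π/2 in z₀, giving N = 1 + ⌊2z₀/π⌋ = 1 + ⌊4.283⌋ = 5.

N = 5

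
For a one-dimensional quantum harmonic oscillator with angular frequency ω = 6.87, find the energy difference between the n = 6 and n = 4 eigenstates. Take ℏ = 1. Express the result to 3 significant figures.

ΔE = 13.7

E_n = ℏω(n + ½), so ΔE = (6 − 4) ℏω = 2 × 6.87 = 13.74.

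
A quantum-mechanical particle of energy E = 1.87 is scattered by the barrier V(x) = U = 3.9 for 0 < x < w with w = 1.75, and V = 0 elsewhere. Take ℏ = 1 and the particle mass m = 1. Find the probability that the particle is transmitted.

T = 0.00345

Since E < U the interior solution is evanescent with decay constant κ = √(2m(U − E))/ℏ = 2.015.
κw = 3.526, sinh(κw) = 16.98.
The exact tunnelling result is T⁻¹ = 1 + U² sinh²(κw) / [4E(U − E)] = 289.9, so T = 0.00345.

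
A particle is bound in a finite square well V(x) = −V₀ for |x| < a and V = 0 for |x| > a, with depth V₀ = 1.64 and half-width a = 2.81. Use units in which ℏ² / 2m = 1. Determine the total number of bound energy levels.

N = 3

The dimensionless depth is z₀ = a√(2mV₀)/ℏ = 2.81 × √(1.640) = 3.599.
A new bound state (alternating even/odd) appears each time z₀ passes a multiple of π/2, so N = ⌊2z₀/π⌋ + 1 = ⌊2.291⌋ + 1 = 3.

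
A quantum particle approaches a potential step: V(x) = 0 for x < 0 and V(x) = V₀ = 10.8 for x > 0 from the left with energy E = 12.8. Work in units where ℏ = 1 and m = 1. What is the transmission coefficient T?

On each side the TISE gives plane waves with k = √(2m(E − V))/ℏ: k₁ = √(2·1·12.8) = 5.060, k₂ = √(2·1·2) = 2.000.
Continuity of ψ and ψ′ at the step yields the reflection amplitude r = (k₁ − k₂)/(k₁ + k₂) = 0.4334; thus R = |r|² = 0.1878, T = 0.8122.

T = 0.812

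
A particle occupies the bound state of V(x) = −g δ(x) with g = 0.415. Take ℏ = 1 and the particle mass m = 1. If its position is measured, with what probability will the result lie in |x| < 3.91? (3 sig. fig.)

The normalised bound state is ψ = √κ e^{−κ|x|} with κ = mg/ℏ² = 0.4150.
P(|x| < d) = ∫_{−d}^{d} κ e^{−2κ|x|} dx = 1 − e^{−2κd} = 1 − e^{−3.245} = 0.9610.

P = 0.961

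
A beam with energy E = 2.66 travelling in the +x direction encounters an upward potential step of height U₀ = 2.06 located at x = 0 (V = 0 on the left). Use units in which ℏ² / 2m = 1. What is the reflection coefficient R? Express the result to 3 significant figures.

R = 0.127

The wavenumbers are k₁ = √(2mE)/ℏ = 1.631 on the left and k₂ = √(2m(E − U₀))/ℏ = 0.7746 on the right.
Matching ψ and ψ′ at x = 0 gives r = (k₁ − k₂)/(k₁ + k₂), so R = r² = 0.1267 and T = 1 − R = 0.8733.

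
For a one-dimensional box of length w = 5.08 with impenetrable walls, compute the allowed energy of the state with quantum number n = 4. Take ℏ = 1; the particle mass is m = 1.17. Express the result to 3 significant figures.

E = 2.62

Requiring ψ(0) = ψ(w) = 0 quantises k = nπ/w, hence E_n = ℏ²k²/2m = n²π²ℏ²/(2mw²).
E_4 = 4² × π² / (2 × 1.17 × 5.08²) = 2.615.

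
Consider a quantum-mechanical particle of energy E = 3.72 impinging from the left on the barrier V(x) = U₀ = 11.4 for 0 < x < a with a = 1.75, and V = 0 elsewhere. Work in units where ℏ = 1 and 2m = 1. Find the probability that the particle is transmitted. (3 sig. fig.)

Since E < U₀ the interior solution is evanescent with decay constant κ = √(2m(U₀ − E))/ℏ = 2.771.
κa = 4.850, sinh(κa) = 63.85.
The exact tunnelling result is T⁻¹ = 1 + U₀² sinh²(κa) / [4E(U₀ − E)] = 4637, so T = 0.000216.

T = 0.000216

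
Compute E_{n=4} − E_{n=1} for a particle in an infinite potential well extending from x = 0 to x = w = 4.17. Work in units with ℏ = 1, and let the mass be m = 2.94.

E_n = n²π²ℏ²/(2mw²), so ΔE = (4² − 1²) π²ℏ²/(2mw²).
ΔE = 15 × π² / (2 × 2.94 × 4.17²) = 1.448.

ΔE = 1.45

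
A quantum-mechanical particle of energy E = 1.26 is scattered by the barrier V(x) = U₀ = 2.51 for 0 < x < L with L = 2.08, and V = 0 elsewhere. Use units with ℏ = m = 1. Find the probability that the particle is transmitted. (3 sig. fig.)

T = 0.00555

Since E < U₀ the interior solution is evanescent with decay constant κ = √(2m(U₀ − E))/ℏ = 1.581.
κL = 3.289, sinh(κL) = 13.39.
The exact tunnelling result is T⁻¹ = 1 + U₀² sinh²(κL) / [4E(U₀ − E)] = 180.2, so T = 0.00555.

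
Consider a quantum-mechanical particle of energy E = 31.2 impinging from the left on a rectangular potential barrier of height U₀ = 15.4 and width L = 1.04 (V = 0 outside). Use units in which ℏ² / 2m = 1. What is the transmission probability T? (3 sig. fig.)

T = 0.922

Above the barrier the interior wavenumber is k₂ = √(2m(E − U₀))/ℏ = 3.975, giving phase k₂L = 4.134.
T = [1 + U₀² sin²(k₂L) / (4E(E − U₀))]⁻¹ = 1/1.084 = 0.922.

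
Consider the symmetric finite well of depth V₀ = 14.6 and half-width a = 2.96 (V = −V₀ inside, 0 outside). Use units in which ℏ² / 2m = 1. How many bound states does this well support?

N = 8

Define the well-strength parameter z₀ = (a/ℏ)√(2mV₀) = 2.96 × √(2·0.5·14.6) = 11.31.
The even/odd transcendental equations gain one root per π/2 in z₀, giving N = 1 + ⌊2z₀/π⌋ = 1 + ⌊7.200⌋ = 8.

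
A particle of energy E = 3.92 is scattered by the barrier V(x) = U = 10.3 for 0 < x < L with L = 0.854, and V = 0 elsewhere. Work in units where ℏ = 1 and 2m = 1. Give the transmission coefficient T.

T = 0.0493

E < U: inside the barrier ψ ∝ e^{±κx} with κ = √(2m(U − E))/ℏ = 2.526.
κL = 2.157, sinh(κL) = 4.265.
Matching ψ, ψ′ at both faces gives T = [1 + U² sinh²(κL) / (4E(U − E))]⁻¹ = 1/20.29 = 0.0493.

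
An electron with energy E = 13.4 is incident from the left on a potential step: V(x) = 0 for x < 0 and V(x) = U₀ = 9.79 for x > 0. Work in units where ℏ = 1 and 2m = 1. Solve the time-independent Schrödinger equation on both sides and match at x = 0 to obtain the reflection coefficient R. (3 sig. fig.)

On each side the TISE gives plane waves with k = √(2m(E − V))/ℏ: k₁ = √(2·½·13.4) = 3.661, k₂ = √(2·½·3.61) = 1.900.
Continuity of ψ and ψ′ at the step yields the reflection amplitude r = (k₁ − k₂)/(k₁ + k₂) = 0.3166; thus R = |r|² = 0.1002, T = 0.8998.

R = 0.100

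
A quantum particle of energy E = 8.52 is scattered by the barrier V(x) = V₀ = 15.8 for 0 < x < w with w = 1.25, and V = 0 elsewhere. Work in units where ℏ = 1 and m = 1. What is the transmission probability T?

T = 0.000286

E < V₀: inside the barrier ψ ∝ e^{±κx} with κ = √(2m(V₀ − E))/ℏ = 3.816.
κw = 4.770, sinh(κw) = 58.94.
Matching ψ, ψ′ at both faces gives T = [1 + V₀² sinh²(κw) / (4E(V₀ − E))]⁻¹ = 1/3496 = 0.000286.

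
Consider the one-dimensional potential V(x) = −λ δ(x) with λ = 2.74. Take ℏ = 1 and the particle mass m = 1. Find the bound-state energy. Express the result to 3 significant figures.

For x ≠ 0 the bound state is ψ ∝ e^{−κ|x|}; integrating the TISE across the delta gives the cusp condition 2κ = 2mλ/ℏ², so κ = 2.740.
Then E = −ℏ²κ²/(2m) = −mλ²/(2ℏ²) = -3.754.

E = -3.75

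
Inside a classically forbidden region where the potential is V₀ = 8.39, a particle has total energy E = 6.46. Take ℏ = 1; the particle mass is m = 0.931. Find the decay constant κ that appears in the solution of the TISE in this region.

Since E < V₀ the TISE in this region is ψ'' = κ²ψ with κ = √(2m(V₀ − E))/ℏ.
κ = √(2 × 0.931 × 1.93) = 1.896.

κ = 1.90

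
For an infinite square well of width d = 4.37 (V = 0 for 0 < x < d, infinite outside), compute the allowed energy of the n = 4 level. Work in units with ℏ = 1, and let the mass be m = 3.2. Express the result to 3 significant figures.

E = 1.29

The infinite-well eigenfunctions ψ_n = √(2/d) sin(nπx/d) vanish at both walls, giving E_n = n²π²ℏ²/(2md²).
E_4 = 4² × π² / (2 × 3.2 × 4.37²) = 1.292.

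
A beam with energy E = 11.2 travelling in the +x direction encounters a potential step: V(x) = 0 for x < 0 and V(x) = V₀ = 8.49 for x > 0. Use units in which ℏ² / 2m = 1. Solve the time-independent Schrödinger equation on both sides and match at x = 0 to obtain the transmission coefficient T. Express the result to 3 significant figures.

The wavenumbers are k₁ = √(2mE)/ℏ = 3.347 on the left and k₂ = √(2m(E − V₀))/ℏ = 1.646 on the right.
Continuity of ψ and ψ′ at the step yields the reflection amplitude r = (k₁ − k₂)/(k₁ + k₂) = 0.3406; thus R = |r|² = 0.1160, T = 0.8840.

T = 0.884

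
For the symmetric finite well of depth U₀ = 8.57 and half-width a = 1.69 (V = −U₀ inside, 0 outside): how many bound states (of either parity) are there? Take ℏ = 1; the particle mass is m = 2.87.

N = 8

Define the well-strength parameter z₀ = (a/ℏ)√(2mU₀) = 1.69 × √(2·2.87·8.57) = 11.85.
The even/odd transcendental equations gain one root per π/2 in z₀, giving N = 1 + ⌊2z₀/π⌋ = 1 + ⌊7.546⌋ = 8.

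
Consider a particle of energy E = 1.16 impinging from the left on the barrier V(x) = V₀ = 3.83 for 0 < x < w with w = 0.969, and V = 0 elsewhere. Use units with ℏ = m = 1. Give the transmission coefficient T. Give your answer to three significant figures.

Since E < V₀ the interior solution is evanescent with decay constant κ = √(2m(V₀ − E))/ℏ = 2.311.
κw = 2.239, sinh(κw) = 4.640.
Matching ψ, ψ′ at both faces gives T = [1 + V₀² sinh²(κw) / (4E(V₀ − E))]⁻¹ = 1/26.49 = 0.0378.

T = 0.0378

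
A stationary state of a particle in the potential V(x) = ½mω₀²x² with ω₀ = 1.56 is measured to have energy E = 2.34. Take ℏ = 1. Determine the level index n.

n = 1

E_n = ℏω₀(n + ½) ⇒ n = E/(ℏω₀) − ½ = 2.34/1.56 − 0.5 = 1.000 → n = 1.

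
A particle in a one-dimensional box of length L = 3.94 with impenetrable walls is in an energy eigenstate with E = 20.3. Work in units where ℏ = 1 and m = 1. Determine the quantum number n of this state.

n = 8

For an infinite well E_n = n²π²ℏ²/(2mL²), so n = (L/πℏ)√(2mE).
n = (3.94/π) × √(2 × 1 × 20.3) = 7.991 → n = 8.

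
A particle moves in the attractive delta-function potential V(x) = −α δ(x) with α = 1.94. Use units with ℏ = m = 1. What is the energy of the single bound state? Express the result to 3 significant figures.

The bound state is ψ(x) = √κ e^{−κ|x|}. The derivative jump ψ'(0⁺) − ψ'(0⁻) = −(2mα/ℏ²)ψ(0) fixes κ = mα/ℏ² = 1.940.
Then E = −ℏ²κ²/(2m) = −mα²/(2ℏ²) = -1.882.

E = -1.88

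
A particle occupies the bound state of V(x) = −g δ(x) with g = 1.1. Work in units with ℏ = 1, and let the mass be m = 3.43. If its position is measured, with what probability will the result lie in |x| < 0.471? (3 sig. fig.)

P = 0.971

The normalised bound state is ψ = √κ e^{−κ|x|} with κ = mg/ℏ² = 3.773.
P(|x| < d) = ∫_{−d}^{d} κ e^{−2κ|x|} dx = 1 − e^{−2κd} = 1 − e^{−3.554} = 0.9714.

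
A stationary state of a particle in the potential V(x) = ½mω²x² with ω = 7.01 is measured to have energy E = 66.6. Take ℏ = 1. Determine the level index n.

n = 9

Invert E_n = (n + ½)ℏω: n = E/ℏω − ½ = 9.001, so n = 9.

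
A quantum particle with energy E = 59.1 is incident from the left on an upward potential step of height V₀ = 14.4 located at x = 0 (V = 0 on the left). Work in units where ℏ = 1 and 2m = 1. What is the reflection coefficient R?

R = 0.00486

On each side the TISE gives plane waves with k = √(2m(E − V))/ℏ: k₁ = √(2·½·59.1) = 7.688, k₂ = √(2·½·44.7) = 6.686.
Matching ψ and ψ′ at x = 0 gives r = (k₁ − k₂)/(k₁ + k₂), so R = r² = 0.004858 and T = 1 − R = 0.9951.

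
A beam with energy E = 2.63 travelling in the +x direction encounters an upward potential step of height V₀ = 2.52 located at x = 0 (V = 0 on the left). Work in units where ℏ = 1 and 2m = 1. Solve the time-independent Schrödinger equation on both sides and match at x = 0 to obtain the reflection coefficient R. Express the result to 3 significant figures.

The wavenumbers are k₁ = √(2mE)/ℏ = 1.622 on the left and k₂ = √(2m(E − V₀))/ℏ = 0.3317 on the right.
Matching ψ and ψ′ at x = 0 gives r = (k₁ − k₂)/(k₁ + k₂), so R = r² = 0.4362 and T = 1 − R = 0.5638.

R = 0.436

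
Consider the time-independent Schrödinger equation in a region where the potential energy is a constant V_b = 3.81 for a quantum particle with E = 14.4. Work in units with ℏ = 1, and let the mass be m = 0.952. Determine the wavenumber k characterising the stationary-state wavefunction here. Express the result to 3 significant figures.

With E > V_b the solution is oscillatory, ψ ∝ e^{±ikx} with k = √(2m(E − V_b))/ℏ.
k = √(2 × 0.952 × 10.59) = 4.490.

k = 4.49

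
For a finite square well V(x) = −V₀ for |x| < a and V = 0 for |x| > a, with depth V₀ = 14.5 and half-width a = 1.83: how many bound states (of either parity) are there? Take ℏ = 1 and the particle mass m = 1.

The dimensionless depth is z₀ = a√(2mV₀)/ℏ = 1.83 × √(29.00) = 9.855.
The even/odd transcendental equations gain one root per π/2 in z₀, giving N = 1 + ⌊2z₀/π⌋ = 1 + ⌊6.274⌋ = 7.

N = 7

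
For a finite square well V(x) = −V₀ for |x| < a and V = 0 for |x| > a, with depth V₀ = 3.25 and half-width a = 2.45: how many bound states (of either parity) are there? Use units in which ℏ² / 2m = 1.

N = 3

The dimensionless depth is z₀ = a√(2mV₀)/ℏ = 2.45 × √(3.250) = 4.417.
The even/odd transcendental equations gain one root per π/2 in z₀, giving N = 1 + ⌊2z₀/π⌋ = 1 + ⌊2.812⌋ = 3.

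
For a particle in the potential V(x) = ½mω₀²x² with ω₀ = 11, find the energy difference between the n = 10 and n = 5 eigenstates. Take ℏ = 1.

E_n = ℏω₀(n + ½), so ΔE = (10 − 5) ℏω₀ = 5 × 11 = 55.00.

ΔE = 55.0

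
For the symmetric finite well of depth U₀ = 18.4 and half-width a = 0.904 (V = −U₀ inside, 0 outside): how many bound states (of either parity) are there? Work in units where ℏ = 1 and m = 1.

N = 4

The dimensionless depth is z₀ = a√(2mU₀)/ℏ = 0.904 × √(36.80) = 5.484.
A new bound state (alternating even/odd) appears each time z₀ passes a multiple of π/2, so N = ⌊2z₀/π⌋ + 1 = ⌊3.491⌋ + 1 = 4.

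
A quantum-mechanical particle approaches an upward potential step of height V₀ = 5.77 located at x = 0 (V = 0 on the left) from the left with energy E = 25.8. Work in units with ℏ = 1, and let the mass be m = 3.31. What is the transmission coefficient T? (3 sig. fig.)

The wavenumbers are k₁ = √(2mE)/ℏ = 13.07 on the left and k₂ = √(2m(E − V₀))/ℏ = 11.52 on the right.
Continuity of ψ and ψ′ at the step yields the reflection amplitude r = (k₁ − k₂)/(k₁ + k₂) = 0.06320; thus R = |r|² = 0.003994, T = 0.9960.

T = 0.996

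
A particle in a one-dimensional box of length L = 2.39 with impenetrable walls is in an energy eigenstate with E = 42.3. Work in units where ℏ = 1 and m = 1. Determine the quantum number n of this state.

From E_n = n²π²ℏ²/(2mL²) invert to n = √(2mL²E)/(πℏ).
n = (2.39/π) × √(2 × 1 × 42.3) = 6.997 → n = 7.

n = 7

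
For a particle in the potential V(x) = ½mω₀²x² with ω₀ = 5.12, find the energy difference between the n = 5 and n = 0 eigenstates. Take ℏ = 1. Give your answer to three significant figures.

E_n = ℏω₀(n + ½), so ΔE = (5 − 0) ℏω₀ = 5 × 5.12 = 25.60.

ΔE = 25.6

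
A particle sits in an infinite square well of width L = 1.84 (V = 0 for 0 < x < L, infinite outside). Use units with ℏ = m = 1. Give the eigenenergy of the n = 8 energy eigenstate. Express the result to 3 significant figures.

The infinite-well eigenfunctions ψ_n = √(2/L) sin(nπx/L) vanish at both walls, giving E_n = n²π²ℏ²/(2mL²).
E_8 = 8² × π² / (2 × 1 × 1.84²) = 93.29.

E = 93.3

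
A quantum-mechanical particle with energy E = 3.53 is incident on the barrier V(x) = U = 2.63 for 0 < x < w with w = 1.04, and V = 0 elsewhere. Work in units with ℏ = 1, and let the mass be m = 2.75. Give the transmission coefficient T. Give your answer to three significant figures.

E > U: inside the barrier k₂ = √(2m(E − U))/ℏ = 2.225, k₂w = 2.314.
T = [1 + U² sin²(k₂w) / (4E(E − U))]⁻¹ = 1/1.295 = 0.772.

T = 0.772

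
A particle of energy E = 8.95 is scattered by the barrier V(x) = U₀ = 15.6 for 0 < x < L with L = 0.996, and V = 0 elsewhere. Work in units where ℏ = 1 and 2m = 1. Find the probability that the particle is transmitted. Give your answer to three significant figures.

E < U₀: inside the barrier ψ ∝ e^{±κx} with κ = √(2m(U₀ − E))/ℏ = 2.579.
κL = 2.568, sinh(κL) = 6.484.
The exact tunnelling result is T⁻¹ = 1 + U₀² sinh²(κL) / [4E(U₀ − E)] = 43.98, so T = 0.0227.

T = 0.0227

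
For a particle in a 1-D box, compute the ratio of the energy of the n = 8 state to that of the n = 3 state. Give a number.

7.11111

Since E_n ∝ n², the ratio is (8/3)² = 7.11111.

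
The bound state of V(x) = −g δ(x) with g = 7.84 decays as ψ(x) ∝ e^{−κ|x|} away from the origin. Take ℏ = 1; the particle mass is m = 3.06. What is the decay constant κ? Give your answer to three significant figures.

κ = 24.0

Integrate −(ℏ²/2m)ψ'' − gδ(x)ψ = Eψ from −ε to +ε: the ψ'' term gives ψ'(0⁺) − ψ'(0⁻) and the δ term gives −(2mg/ℏ²)ψ(0).
With ψ ∝ e^{−κ|x|} this yields −2κ = −2mg/ℏ², so κ = mg/ℏ² = 23.99.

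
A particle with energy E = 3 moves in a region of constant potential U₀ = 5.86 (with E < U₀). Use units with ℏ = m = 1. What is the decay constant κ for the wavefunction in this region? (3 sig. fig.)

κ = 2.39

Since E < U₀ the TISE in this region is ψ'' = κ²ψ with κ = √(2m(U₀ − E))/ℏ.
κ = √(2 × 1 × 2.86) = 2.392.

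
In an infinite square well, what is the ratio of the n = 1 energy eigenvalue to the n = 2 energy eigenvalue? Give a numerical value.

0.25

Since E_n ∝ n², the ratio is (1/2)² = 0.25.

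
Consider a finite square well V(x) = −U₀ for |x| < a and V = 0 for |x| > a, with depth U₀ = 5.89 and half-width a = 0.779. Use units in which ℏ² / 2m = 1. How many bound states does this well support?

Define the well-strength parameter z₀ = (a/ℏ)√(2mU₀) = 0.779 × √(2·0.5·5.89) = 1.891.
The even/odd transcendental equations gain one root per π/2 in z₀, giving N = 1 + ⌊2z₀/π⌋ = 1 + ⌊1.204⌋ = 2.

N = 2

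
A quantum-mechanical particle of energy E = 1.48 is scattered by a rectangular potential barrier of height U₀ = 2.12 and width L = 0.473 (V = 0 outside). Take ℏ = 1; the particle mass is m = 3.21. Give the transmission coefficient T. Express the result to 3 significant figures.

T = 0.405

E < U₀: inside the barrier ψ ∝ e^{±κx} with κ = √(2m(U₀ − E))/ℏ = 2.027.
κL = 0.9588, sinh(κL) = 1.113.
Matching ψ, ψ′ at both faces gives T = [1 + U₀² sinh²(κL) / (4E(U₀ − E))]⁻¹ = 1/2.468 = 0.405.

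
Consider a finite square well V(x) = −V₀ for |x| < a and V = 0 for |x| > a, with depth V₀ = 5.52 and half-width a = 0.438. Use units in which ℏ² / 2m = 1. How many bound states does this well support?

The dimensionless depth is z₀ = a√(2mV₀)/ℏ = 0.438 × √(5.520) = 1.029.
The even/odd transcendental equations gain one root per π/2 in z₀, giving N = 1 + ⌊2z₀/π⌋ = 1 + ⌊0.6551⌋ = 1.

N = 1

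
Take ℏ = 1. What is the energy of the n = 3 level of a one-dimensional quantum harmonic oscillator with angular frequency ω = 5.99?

E = 21.0

The oscillator eigenvalues are E_n = ℏω(n + ½), so E_3 = 5.99 × 3.5 = 20.97.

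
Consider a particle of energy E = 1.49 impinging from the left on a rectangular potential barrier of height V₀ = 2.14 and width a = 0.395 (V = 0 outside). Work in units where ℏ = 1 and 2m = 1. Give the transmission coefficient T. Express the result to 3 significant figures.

E < V₀: inside the barrier ψ ∝ e^{±κx} with κ = √(2m(V₀ − E))/ℏ = 0.8062.
κa = 0.3185, sinh(κa) = 0.3239.
Matching ψ, ψ′ at both faces gives T = [1 + V₀² sinh²(κa) / (4E(V₀ − E))]⁻¹ = 1/1.124 = 0.890.

T = 0.890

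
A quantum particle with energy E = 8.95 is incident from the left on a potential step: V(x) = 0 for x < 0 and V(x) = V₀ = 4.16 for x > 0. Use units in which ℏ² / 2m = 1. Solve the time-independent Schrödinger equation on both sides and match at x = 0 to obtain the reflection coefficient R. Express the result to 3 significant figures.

On each side the TISE gives plane waves with k = √(2m(E − V))/ℏ: k₁ = √(2·½·8.95) = 2.992, k₂ = √(2·½·4.79) = 2.189.
Continuity of ψ and ψ′ at the step yields the reflection amplitude r = (k₁ − k₂)/(k₁ + k₂) = 0.1550; thus R = |r|² = 0.02403, T = 0.9760.

R = 0.0240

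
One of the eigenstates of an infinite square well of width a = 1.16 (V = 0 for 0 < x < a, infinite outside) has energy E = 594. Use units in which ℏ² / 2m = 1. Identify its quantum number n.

From E_n = n²π²ℏ²/(2ma²) invert to n = √(2ma²E)/(πℏ).
n = (1.16/π) × √(2 × 0.5 × 594) = 8.999 → n = 9.

n = 9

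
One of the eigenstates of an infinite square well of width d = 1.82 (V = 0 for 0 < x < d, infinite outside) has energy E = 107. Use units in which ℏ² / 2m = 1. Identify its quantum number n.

n = 6

For an infinite well E_n = n²π²ℏ²/(2md²), so n = (d/πℏ)√(2mE).
n = (1.82/π) × √(2 × 0.5 × 107) = 5.993 → n = 6.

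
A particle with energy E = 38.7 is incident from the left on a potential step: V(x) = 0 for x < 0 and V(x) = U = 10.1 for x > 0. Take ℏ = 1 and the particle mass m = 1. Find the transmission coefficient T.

On each side the TISE gives plane waves with k = √(2m(E − V))/ℏ: k₁ = √(2·1·38.7) = 8.798, k₂ = √(2·1·28.6) = 7.563.
Matching ψ and ψ′ at x = 0 gives r = (k₁ − k₂)/(k₁ + k₂), so R = r² = 0.005695 and T = 1 − R = 0.9943.

T = 0.994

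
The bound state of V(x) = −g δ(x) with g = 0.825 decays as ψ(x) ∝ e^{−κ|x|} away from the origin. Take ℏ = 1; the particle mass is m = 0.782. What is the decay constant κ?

Integrate −(ℏ²/2m)ψ'' − gδ(x)ψ = Eψ from −ε to +ε: the ψ'' term gives ψ'(0⁺) − ψ'(0⁻) and the δ term gives −(2mg/ℏ²)ψ(0).
With ψ ∝ e^{−κ|x|} this yields −2κ = −2mg/ℏ², so κ = mg/ℏ² = 0.6452.

κ = 0.645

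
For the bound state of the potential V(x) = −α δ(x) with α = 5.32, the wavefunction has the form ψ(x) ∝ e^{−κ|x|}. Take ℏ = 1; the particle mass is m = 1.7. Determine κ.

Integrating the TISE across x = 0 gives the cusp condition ψ'(0⁺) − ψ'(0⁻) = −(2mα/ℏ²)ψ(0).
With ψ ∝ e^{−κ|x|} this yields −2κ = −2mα/ℏ², so κ = mα/ℏ² = 9.044.

κ = 9.04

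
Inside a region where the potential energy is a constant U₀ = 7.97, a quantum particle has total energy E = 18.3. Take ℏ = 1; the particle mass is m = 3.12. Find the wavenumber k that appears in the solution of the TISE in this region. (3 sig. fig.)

With E > U₀ the solution is oscillatory, ψ ∝ e^{±ikx} with k = √(2m(E − U₀))/ℏ.
k = √(2 × 3.12 × 10.33) = 8.029.

k = 8.03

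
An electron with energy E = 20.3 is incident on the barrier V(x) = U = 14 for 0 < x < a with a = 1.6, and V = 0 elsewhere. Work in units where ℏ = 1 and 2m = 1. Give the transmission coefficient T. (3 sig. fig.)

T = 0.816

Above the barrier the interior wavenumber is k₂ = √(2m(E − U))/ℏ = 2.510, giving phase k₂a = 4.016.
Matching at both interfaces gives T⁻¹ = 1 + U² sin²(k₂a) / [4E(E − U)] = 1.225, hence T = 0.816.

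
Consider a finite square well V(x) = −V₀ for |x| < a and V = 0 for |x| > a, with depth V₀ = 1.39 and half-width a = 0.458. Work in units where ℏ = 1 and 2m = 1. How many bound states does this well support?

Define the well-strength parameter z₀ = (a/ℏ)√(2mV₀) = 0.458 × √(2·0.5·1.39) = 0.5400.
The even/odd transcendental equations gain one root per π/2 in z₀, giving N = 1 + ⌊2z₀/π⌋ = 1 + ⌊0.3438⌋ = 1.

N = 1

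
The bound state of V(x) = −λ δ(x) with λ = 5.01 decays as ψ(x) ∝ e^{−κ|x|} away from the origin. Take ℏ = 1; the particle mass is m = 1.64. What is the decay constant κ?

Integrating the TISE across x = 0 gives the cusp condition ψ'(0⁺) − ψ'(0⁻) = −(2mλ/ℏ²)ψ(0).
With ψ ∝ e^{−κ|x|} this yields −2κ = −2mλ/ℏ², so κ = mλ/ℏ² = 8.216.

κ = 8.22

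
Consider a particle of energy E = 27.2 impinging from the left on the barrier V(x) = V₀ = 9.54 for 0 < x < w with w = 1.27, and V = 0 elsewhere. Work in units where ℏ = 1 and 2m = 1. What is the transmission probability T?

T = 0.970

E > V₀: inside the barrier k₂ = √(2m(E − V₀))/ℏ = 4.202, k₂w = 5.337.
Matching at both interfaces gives T⁻¹ = 1 + V₀² sin²(k₂w) / [4E(E − V₀)] = 1.031, hence T = 0.970.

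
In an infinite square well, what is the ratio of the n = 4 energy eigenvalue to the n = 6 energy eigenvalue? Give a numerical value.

0.444444

E_n = n²π²ℏ²/(2mL²) so the ratio is n₂²/n₁² = 16/36 = 0.444444.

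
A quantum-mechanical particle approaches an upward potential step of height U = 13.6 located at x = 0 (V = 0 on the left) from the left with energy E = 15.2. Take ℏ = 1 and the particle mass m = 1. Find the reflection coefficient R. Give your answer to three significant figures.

On each side the TISE gives plane waves with k = √(2m(E − V))/ℏ: k₁ = √(2·1·15.2) = 5.514, k₂ = √(2·1·1.6) = 1.789.
Matching ψ and ψ′ at x = 0 gives r = (k₁ − k₂)/(k₁ + k₂), so R = r² = 0.2602 and T = 1 − R = 0.7398.

R = 0.260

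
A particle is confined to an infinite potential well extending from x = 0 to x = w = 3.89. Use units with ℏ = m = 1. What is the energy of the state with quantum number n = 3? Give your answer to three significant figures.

The infinite-well eigenfunctions ψ_n = √(2/w) sin(nπx/w) vanish at both walls, giving E_n = n²π²ℏ²/(2mw²).
E_3 = 3² × π² / (2 × 1 × 3.89²) = 2.935.

E = 2.94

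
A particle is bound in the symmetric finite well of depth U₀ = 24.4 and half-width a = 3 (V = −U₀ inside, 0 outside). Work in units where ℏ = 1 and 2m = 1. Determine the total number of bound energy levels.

Define the well-strength parameter z₀ = (a/ℏ)√(2mU₀) = 3 × √(2·0.5·24.4) = 14.82.
The even/odd transcendental equations gain one root per π/2 in z₀, giving N = 1 + ⌊2z₀/π⌋ = 1 + ⌊9.434⌋ = 10.

N = 10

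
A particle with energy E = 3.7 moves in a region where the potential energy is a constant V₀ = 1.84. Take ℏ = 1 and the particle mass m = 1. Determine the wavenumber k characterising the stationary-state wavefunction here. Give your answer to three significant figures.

k = 1.93

With E > V₀ the solution is oscillatory, ψ ∝ e^{±ikx} with k = √(2m(E − V₀))/ℏ.
k = √(2 × 1 × 1.86) = 1.929.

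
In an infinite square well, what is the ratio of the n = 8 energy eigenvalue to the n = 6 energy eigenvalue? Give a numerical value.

1.77778

Since E_n ∝ n², the ratio is (8/6)² = 1.77778.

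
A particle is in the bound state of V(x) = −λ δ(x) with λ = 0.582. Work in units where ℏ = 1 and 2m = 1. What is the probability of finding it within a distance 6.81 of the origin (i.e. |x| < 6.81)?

The normalised bound state is ψ = √κ e^{−κ|x|} with κ = mλ/ℏ² = 0.2910.
P(|x| < d) = ∫_{−d}^{d} κ e^{−2κ|x|} dx = 1 − e^{−2κd} = 1 − e^{−3.963} = 0.9810.

P = 0.981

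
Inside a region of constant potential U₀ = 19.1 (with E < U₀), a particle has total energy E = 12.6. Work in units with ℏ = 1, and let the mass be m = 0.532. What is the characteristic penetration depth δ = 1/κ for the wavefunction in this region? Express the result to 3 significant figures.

δ = 0.380

Since E < U₀ the TISE in this region is ψ'' = κ²ψ with κ = √(2m(U₀ − E))/ℏ.
κ = √(2 × 0.532 × 6.5) = 2.630. The penetration depth is δ = 1/κ = 0.380.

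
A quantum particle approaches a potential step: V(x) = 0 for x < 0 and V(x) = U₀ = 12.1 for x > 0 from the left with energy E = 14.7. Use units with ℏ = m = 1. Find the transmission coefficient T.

T = 0.834

The wavenumbers are k₁ = √(2mE)/ℏ = 5.422 on the left and k₂ = √(2m(E − U₀))/ℏ = 2.280 on the right.
Continuity of ψ and ψ′ at the step yields the reflection amplitude r = (k₁ − k₂)/(k₁ + k₂) = 0.4079; thus R = |r|² = 0.1664, T = 0.8336.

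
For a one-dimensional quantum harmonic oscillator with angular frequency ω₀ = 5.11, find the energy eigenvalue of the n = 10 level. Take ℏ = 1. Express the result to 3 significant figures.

Using E_n = (n + ½)ℏω₀: E_10 = 10.5 × 5.11 = 53.66.

E = 53.7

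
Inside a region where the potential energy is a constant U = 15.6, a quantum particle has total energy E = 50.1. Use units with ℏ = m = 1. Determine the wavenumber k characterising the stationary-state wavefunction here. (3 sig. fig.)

With E > U the solution is oscillatory, ψ ∝ e^{±ikx} with k = √(2m(E − U))/ℏ.
k = √(2 × 1 × 34.5) = 8.307.

k = 8.31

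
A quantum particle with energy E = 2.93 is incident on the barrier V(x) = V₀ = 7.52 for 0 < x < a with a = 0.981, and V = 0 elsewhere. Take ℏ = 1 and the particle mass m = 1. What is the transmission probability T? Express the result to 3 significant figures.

T = 0.00992

E < V₀: inside the barrier ψ ∝ e^{±κx} with κ = √(2m(V₀ − E))/ℏ = 3.030.
κa = 2.972, sinh(κa) = 9.743.
The exact tunnelling result is T⁻¹ = 1 + V₀² sinh²(κa) / [4E(V₀ − E)] = 100.8, so T = 0.00992.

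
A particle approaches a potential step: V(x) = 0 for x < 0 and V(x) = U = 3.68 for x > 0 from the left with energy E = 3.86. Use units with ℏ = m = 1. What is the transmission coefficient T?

On each side the TISE gives plane waves with k = √(2m(E − V))/ℏ: k₁ = √(2·1·3.86) = 2.778, k₂ = √(2·1·0.18) = 0.6000.
Matching ψ and ψ′ at x = 0 gives r = (k₁ − k₂)/(k₁ + k₂), so R = r² = 0.4158 and T = 1 − R = 0.5842.

T = 0.584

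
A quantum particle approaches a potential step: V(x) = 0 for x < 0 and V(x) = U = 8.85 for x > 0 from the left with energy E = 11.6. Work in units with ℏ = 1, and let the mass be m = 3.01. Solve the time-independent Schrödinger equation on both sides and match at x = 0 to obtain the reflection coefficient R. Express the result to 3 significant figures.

R = 0.119

On each side the TISE gives plane waves with k = √(2m(E − V))/ℏ: k₁ = √(2·3.01·11.6) = 8.357, k₂ = √(2·3.01·2.75) = 4.069.
Continuity of ψ and ψ′ at the step yields the reflection amplitude r = (k₁ − k₂)/(k₁ + k₂) = 0.3451; thus R = |r|² = 0.1191, T = 0.8809.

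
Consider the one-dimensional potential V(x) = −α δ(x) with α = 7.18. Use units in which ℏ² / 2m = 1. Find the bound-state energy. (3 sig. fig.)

E = -12.9

For x ≠ 0 the bound state is ψ ∝ e^{−κ|x|}; integrating the TISE across the delta gives the cusp condition 2κ = 2mα/ℏ², so κ = 3.590.
Then E = −ℏ²κ²/(2m) = −mα²/(2ℏ²) = -12.89.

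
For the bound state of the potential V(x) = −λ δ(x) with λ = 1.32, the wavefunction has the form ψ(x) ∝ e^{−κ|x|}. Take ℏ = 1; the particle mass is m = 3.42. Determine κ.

κ = 4.51

Integrating the TISE across x = 0 gives the cusp condition ψ'(0⁺) − ψ'(0⁻) = −(2mλ/ℏ²)ψ(0).
With ψ ∝ e^{−κ|x|} this yields −2κ = −2mλ/ℏ², so κ = mλ/ℏ² = 4.514.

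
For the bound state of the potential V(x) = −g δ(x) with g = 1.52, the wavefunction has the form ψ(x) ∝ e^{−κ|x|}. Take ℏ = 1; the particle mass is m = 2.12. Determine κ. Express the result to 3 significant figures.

Integrate −(ℏ²/2m)ψ'' − gδ(x)ψ = Eψ from −ε to +ε: the ψ'' term gives ψ'(0⁺) − ψ'(0⁻) and the δ term gives −(2mg/ℏ²)ψ(0).
With ψ ∝ e^{−κ|x|} this yields −2κ = −2mg/ℏ², so κ = mg/ℏ² = 3.222.

κ = 3.22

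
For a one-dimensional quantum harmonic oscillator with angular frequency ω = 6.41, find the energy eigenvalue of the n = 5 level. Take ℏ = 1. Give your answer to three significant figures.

E = 35.3

The oscillator eigenvalues are E_n = ℏω(n + ½), so E_5 = 6.41 × 5.5 = 35.26.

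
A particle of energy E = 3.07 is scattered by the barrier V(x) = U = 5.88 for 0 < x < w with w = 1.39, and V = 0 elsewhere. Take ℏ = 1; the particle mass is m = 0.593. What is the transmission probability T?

E < U: inside the barrier ψ ∝ e^{±κx} with κ = √(2m(U − E))/ℏ = 1.826.
κw = 2.538, sinh(κw) = 6.285.
The exact tunnelling result is T⁻¹ = 1 + U² sinh²(κw) / [4E(U − E)] = 40.57, so T = 0.0246.

T = 0.0246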